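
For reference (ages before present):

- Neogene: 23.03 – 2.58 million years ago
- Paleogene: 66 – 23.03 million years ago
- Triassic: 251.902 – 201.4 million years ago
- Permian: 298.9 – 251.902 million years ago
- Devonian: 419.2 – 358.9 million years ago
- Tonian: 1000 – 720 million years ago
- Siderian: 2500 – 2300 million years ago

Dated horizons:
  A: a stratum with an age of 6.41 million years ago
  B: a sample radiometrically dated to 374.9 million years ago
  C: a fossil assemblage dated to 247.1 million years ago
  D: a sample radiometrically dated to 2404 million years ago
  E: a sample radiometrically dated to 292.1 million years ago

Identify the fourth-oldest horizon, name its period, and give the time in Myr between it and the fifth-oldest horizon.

Sorted oldest-first by Ma: D (2404), B (374.9), E (292.1), C (247.1), A (6.41).
The fourth oldest is C at 247.1 Ma, which lies in 251.902–201.4 Ma: the Triassic.
The fifth oldest is A at 6.41 Ma; separation = |247.1 − 6.41| = 240.69 Myr.

C, in the Triassic; 240.69 million years to A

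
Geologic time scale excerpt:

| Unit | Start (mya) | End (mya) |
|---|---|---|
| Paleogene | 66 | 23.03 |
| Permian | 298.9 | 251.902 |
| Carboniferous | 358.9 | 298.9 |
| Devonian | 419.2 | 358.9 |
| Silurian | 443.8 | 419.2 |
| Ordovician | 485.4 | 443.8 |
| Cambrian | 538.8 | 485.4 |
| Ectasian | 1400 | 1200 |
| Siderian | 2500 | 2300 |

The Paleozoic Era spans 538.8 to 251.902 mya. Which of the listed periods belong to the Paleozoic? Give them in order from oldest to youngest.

Periods with both bounds inside 538.8–251.902 Ma: Cambrian (538.8–485.4), Ordovician (485.4–443.8), Silurian (443.8–419.2), Devonian (419.2–358.9), Carboniferous (358.9–298.9), Permian (298.9–251.902).

Cambrian, Ordovician, Silurian, Devonian, Carboniferous, Permian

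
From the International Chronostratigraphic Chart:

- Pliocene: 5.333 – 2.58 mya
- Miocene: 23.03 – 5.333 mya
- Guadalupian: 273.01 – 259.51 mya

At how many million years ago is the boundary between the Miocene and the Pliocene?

5.333 mya

The Miocene ends and the Pliocene begins at 5.333 mya.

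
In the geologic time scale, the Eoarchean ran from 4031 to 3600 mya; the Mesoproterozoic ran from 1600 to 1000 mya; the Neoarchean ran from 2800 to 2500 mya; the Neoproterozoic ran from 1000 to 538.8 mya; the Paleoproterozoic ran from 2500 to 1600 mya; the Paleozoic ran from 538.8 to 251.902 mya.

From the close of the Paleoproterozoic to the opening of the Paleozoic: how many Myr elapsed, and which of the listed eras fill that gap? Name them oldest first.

End of Paleoproterozoic = 1600 Ma; start of Paleozoic = 538.8 Ma.
Gap = 1600 − 538.8 = 1061.2 Myr.
Eras wholly inside 1600–538.8 Ma: Mesoproterozoic (1600–1000), Neoproterozoic (1000–538.8).

1061.2 million years; Mesoproterozoic, Neoproterozoic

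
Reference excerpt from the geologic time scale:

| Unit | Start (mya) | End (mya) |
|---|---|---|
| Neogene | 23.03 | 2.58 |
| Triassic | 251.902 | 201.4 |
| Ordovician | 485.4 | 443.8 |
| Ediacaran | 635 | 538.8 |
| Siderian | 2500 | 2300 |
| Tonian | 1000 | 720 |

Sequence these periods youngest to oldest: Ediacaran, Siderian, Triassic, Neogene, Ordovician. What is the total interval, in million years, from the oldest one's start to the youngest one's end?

From the excerpt: Ediacaran 635–538.8; Siderian 2500–2300; Triassic 251.902–201.4; Neogene 23.03–2.58; Ordovician 485.4–443.8 (Ma).
Larger Ma is earlier, so the oldest is Siderian and the youngest is Neogene; youngest to oldest: Neogene, Triassic, Ordovician, Ediacaran, Siderian.
Oldest start 2500 minus youngest end 2.58 gives 2497.42 Myr overall.

Neogene → Triassic → Ordovician → Ediacaran → Siderian; total span 2497.42 Myr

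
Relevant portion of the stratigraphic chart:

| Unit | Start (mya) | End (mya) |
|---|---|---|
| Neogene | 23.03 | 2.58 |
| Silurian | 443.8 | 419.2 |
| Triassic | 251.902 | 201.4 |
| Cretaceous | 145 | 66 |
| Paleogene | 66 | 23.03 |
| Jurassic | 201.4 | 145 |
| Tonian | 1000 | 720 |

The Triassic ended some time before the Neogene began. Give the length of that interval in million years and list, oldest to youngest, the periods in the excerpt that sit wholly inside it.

The Triassic closes at 201.4 Ma and the Neogene opens at 23.03 Ma, so the interval is 201.4 − 23.03 = 178.37 Myr.
A period fits inside if it starts at or after 201.4 Ma and ends at or before 23.03 Ma; oldest first that gives Jurassic, Cretaceous, Paleogene.

178.37 million years; Jurassic, Cretaceous, Paleogene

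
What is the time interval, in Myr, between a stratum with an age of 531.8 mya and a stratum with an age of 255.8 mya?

276 million years

531.8 − 255.8 = 276 million years.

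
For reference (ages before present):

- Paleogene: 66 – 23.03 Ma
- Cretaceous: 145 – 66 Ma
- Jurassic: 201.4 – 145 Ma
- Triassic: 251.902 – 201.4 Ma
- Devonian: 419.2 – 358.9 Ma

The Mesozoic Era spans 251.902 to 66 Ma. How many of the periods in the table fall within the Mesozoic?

Periods inside 251.902–66 Ma: Triassic, Jurassic, Cretaceous — 3 in total.

3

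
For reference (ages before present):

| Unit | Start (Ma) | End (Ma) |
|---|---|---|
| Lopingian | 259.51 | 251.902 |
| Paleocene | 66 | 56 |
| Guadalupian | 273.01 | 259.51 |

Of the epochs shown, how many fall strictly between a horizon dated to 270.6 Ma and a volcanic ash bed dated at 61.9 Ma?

1

The older date is 270.6 Ma and the younger is 61.9 Ma.
Epochs with start < 270.6 and end > 61.9 Ma: Lopingian (259.51–251.902).
That is 1 complete epoch.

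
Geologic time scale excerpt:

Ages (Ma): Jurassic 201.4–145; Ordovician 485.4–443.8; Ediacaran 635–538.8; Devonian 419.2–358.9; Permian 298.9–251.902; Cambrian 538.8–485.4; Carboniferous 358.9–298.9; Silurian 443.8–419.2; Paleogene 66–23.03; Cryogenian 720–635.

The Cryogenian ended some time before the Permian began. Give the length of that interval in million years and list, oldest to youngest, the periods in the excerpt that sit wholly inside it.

End of Cryogenian = 635 Ma; start of Permian = 298.9 Ma.
Gap = 635 − 298.9 = 336.1 Myr.
Periods wholly inside 635–298.9 Ma: Ediacaran (635–538.8), Cambrian (538.8–485.4), Ordovician (485.4–443.8), Silurian (443.8–419.2), Devonian (419.2–358.9), Carboniferous (358.9–298.9).

336.1 million years; Ediacaran, Cambrian, Ordovician, Silurian, Devonian, Carboniferous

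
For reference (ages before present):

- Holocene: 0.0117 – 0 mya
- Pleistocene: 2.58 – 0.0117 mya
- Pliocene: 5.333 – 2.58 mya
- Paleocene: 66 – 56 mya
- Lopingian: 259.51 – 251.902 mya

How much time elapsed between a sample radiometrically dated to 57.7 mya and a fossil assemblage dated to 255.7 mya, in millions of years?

198 million years

255.7 − 57.7 = 198 million years.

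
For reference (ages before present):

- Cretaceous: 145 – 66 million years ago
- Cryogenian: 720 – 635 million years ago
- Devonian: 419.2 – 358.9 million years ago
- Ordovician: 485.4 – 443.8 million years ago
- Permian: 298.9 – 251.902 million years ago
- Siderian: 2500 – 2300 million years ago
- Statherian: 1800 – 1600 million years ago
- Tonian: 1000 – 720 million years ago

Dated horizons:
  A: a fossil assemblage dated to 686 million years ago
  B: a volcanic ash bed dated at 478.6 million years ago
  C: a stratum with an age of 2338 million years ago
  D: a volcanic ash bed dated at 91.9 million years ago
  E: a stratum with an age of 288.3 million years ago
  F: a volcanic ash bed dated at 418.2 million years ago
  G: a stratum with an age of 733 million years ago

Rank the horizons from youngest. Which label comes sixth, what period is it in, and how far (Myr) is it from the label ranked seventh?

Smaller Ma means younger, so youngest first: D 91.9 < E 288.3 < F 418.2 < B 478.6 < A 686 < G 733 < C 2338.
Counting 6 along gives G (733 Ma); the excerpt puts that inside the Tonian, 1000–720 Ma.
Next in line is C (2338 Ma), and 2338 − 733 = 1605 Myr.

G, in the Tonian; 1605 million years to C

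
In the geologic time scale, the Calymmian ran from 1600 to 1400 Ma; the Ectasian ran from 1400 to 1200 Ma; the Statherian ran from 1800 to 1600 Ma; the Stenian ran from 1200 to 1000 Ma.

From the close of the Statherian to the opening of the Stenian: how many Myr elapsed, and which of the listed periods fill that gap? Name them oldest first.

400 million years; Calymmian, Ectasian

End of Statherian = 1600 Ma; start of Stenian = 1200 Ma.
Gap = 1600 − 1200 = 400 Myr.
Periods wholly inside 1600–1200 Ma: Calymmian (1600–1400), Ectasian (1400–1200).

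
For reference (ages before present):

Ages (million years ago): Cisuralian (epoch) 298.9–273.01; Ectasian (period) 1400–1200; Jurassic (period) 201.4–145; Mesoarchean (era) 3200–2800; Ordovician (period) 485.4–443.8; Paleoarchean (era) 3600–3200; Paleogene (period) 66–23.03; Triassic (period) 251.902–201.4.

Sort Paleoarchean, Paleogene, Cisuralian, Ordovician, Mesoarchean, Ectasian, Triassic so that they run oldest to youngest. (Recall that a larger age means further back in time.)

Paleoarchean → Mesoarchean → Ectasian → Ordovician → Cisuralian → Triassic → Paleogene

The oldest of these is Paleoarchean (starts 3600 Ma) and the youngest is Paleogene (ends 23.03 Ma).
In between, by decreasing start age: Mesoarchean (3200), Ectasian (1400), Ordovician (485.4), Cisuralian (298.9), Triassic (251.902).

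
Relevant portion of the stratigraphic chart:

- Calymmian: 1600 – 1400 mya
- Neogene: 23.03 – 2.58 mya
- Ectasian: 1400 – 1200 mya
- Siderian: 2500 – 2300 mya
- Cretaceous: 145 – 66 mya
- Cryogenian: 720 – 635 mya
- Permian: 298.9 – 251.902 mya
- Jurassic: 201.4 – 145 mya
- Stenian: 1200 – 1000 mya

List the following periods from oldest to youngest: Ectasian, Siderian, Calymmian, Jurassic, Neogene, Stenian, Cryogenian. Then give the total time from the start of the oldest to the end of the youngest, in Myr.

Siderian → Calymmian → Ectasian → Stenian → Cryogenian → Jurassic → Neogene; total span 2497.42 Myr

From the excerpt: Ectasian 1400–1200; Siderian 2500–2300; Calymmian 1600–1400; Jurassic 201.4–145; Neogene 23.03–2.58; Stenian 1200–1000; Cryogenian 720–635 (Ma).
Larger Ma is earlier, so the oldest is Siderian and the youngest is Neogene; oldest to youngest: Siderian, Calymmian, Ectasian, Stenian, Cryogenian, Jurassic, Neogene.
Oldest start 2500 minus youngest end 2.58 gives 2497.42 Myr overall.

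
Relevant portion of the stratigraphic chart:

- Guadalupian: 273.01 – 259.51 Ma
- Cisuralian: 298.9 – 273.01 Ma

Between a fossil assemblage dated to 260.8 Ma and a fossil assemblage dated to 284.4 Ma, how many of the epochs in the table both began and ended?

The older date is 284.4 Ma and the younger is 260.8 Ma.
No epoch both begins after 284.4 Ma and ends before 260.8 Ma, so the count is 0.

0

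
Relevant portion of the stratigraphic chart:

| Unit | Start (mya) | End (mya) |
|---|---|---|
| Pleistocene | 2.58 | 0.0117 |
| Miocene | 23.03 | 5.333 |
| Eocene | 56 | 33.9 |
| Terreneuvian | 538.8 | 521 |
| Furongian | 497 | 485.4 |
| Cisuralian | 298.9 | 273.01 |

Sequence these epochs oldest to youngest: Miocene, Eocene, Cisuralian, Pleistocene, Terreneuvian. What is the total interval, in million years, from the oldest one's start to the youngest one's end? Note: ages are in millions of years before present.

Start ages (Ma): Terreneuvian 538.8, Cisuralian 298.9, Eocene 56, Miocene 23.03, Pleistocene 2.58.
Ordered oldest to youngest: Terreneuvian, Cisuralian, Eocene, Miocene, Pleistocene.
Span = 538.8 − 0.0117 = 538.7883 Myr.

Terreneuvian → Cisuralian → Eocene → Miocene → Pleistocene; total span 538.7883 Myr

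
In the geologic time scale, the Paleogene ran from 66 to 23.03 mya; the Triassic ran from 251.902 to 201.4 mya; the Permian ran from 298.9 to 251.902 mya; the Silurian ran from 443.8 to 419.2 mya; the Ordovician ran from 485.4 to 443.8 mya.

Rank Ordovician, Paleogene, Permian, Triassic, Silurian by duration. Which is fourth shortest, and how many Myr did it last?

Start − end for each: Ordovician 485.4 − 443.8 = 41.6; Paleogene 66 − 23.03 = 42.97; Permian 298.9 − 251.902 = 46.998; Triassic 251.902 − 201.4 = 50.502; Silurian 443.8 − 419.2 = 24.6.
Ranking these from shortest: Silurian < Ordovician < Paleogene < Permian < Triassic.
Position 4 in that ranking is Permian, which lasted 46.998 Myr.

Permian, 46.998 million years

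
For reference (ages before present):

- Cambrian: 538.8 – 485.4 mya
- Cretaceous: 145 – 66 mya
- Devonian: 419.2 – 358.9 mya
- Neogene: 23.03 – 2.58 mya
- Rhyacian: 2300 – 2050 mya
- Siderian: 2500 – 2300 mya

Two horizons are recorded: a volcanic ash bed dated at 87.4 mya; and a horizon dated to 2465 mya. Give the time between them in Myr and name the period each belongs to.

2377.6 million years apart; the first in the Cretaceous, the second in the Siderian

Elapsed time: 2465 − 87.4 = 2377.6 Myr.
87.4 Ma lies within 145–66 Ma: Cretaceous.
2465 Ma lies within 2500–2300 Ma: Siderian.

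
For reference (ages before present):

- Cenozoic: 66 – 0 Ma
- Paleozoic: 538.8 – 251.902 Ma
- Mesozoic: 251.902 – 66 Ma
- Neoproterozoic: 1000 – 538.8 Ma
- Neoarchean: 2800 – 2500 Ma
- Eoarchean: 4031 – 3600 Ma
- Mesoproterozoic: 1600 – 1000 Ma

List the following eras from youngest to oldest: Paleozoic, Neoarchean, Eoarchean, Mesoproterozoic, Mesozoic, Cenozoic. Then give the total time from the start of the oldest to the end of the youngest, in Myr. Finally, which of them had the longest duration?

Start ages (Ma): Eoarchean 4031, Neoarchean 2800, Mesoproterozoic 1600, Paleozoic 538.8, Mesozoic 251.902, Cenozoic 66.
Ordered youngest to oldest: Cenozoic, Mesozoic, Paleozoic, Mesoproterozoic, Neoarchean, Eoarchean.
Span = 4031 − 0 = 4031 Myr.
Durations: Mesoproterozoic 600, Paleozoic 286.898, Mesozoic 185.902, Cenozoic 66, Eoarchean 431, Neoarchean 300 → longest is Mesoproterozoic (600 Myr).

Cenozoic, Mesozoic, Paleozoic, Mesoproterozoic, Neoarchean, Eoarchean; total span 4031 Myr; longest is Mesoproterozoic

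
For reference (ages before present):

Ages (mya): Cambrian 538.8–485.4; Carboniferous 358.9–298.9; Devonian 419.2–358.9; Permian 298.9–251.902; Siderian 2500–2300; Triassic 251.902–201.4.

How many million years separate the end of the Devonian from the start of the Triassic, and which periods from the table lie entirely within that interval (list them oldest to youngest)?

106.998 million years; Carboniferous, Permian

End of Devonian = 358.9 Ma; start of Triassic = 251.902 Ma.
Gap = 358.9 − 251.902 = 106.998 Myr.
Periods wholly inside 358.9–251.902 Ma: Carboniferous (358.9–298.9), Permian (298.9–251.902).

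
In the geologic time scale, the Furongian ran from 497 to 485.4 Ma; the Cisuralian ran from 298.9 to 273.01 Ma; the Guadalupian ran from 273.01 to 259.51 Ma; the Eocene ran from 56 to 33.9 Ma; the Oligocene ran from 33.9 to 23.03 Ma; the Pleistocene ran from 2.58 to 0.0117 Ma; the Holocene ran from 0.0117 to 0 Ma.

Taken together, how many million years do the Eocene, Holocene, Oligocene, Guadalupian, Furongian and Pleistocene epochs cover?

60.65 million years

Duration is start − end for each: (56 − 33.9) + (0.0117 − 0) + (33.9 − 23.03) + (273.01 − 259.51) + (497 − 485.4) + (2.58 − 0.0117).
That is 22.1 + 0.0117 + 10.87 + 13.5 + 11.6 + 2.5683, which totals 60.65 million years.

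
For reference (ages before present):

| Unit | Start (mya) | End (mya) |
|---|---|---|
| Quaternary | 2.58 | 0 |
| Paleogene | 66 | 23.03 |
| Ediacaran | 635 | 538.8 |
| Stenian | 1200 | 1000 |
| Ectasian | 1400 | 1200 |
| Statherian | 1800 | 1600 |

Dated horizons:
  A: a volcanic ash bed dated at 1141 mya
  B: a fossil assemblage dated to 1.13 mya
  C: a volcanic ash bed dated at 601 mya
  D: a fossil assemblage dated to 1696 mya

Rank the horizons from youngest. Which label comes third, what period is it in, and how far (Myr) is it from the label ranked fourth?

A, in the Stenian; 555 million years to D

Sorted youngest-first by Ma: B (1.13), C (601), A (1141), D (1696).
The third youngest is A at 1141 Ma, which lies in 1200–1000 Ma: the Stenian.
The fourth youngest is D at 1696 Ma; separation = |1141 − 1696| = 555 Myr.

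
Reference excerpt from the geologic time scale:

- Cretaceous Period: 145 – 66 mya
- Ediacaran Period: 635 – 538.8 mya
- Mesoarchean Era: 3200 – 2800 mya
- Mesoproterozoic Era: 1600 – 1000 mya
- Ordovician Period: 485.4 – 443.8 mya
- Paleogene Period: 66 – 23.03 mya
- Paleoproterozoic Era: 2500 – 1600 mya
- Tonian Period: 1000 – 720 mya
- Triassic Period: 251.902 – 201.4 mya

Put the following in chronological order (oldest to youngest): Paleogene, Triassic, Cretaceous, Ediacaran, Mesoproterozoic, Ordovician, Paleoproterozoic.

Paleoproterozoic, Mesoproterozoic, Ediacaran, Ordovician, Triassic, Cretaceous, Paleogene

Read off each span (Ma): Paleogene 66–23.03; Triassic 251.902–201.4; Cretaceous 145–66; Ediacaran 635–538.8; Mesoproterozoic 1600–1000; Ordovician 485.4–443.8; Paleoproterozoic 2500–1600.
Larger Ma is older, so oldest→youngest is Paleoproterozoic, Mesoproterozoic, Ediacaran, Ordovician, Triassic, Cretaceous, Paleogene.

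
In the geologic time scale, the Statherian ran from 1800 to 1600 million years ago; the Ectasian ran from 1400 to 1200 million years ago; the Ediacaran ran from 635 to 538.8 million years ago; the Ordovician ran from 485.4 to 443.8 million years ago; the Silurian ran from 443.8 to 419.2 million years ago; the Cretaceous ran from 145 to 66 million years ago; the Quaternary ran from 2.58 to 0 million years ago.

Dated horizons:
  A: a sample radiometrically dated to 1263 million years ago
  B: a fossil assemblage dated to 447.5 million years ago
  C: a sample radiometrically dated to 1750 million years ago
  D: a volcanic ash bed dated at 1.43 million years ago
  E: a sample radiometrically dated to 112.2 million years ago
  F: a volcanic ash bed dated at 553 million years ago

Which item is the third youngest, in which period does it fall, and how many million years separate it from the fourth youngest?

B, in the Ordovician; 105.5 million years to F

Sorted youngest-first by Ma: D (1.43), E (112.2), B (447.5), F (553), A (1263), C (1750).
The third youngest is B at 447.5 Ma, which lies in 485.4–443.8 Ma: the Ordovician.
The fourth youngest is F at 553 Ma; separation = |447.5 − 553| = 105.5 Myr.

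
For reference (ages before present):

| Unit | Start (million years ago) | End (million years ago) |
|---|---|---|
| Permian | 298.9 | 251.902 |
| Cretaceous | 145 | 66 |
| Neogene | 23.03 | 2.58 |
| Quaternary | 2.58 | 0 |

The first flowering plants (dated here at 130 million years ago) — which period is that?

130 Ma lies between 145 and 66 Ma, so it falls in the Cretaceous.

Cretaceous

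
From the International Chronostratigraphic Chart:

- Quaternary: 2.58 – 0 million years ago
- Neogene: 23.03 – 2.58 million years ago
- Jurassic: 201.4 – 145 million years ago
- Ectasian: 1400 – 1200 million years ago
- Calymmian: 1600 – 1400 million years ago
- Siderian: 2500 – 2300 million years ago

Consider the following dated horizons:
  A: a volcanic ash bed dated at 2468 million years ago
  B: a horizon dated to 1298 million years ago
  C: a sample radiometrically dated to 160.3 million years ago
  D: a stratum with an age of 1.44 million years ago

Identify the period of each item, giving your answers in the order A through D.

A — Siderian; B — Ectasian; C — Jurassic; D — Quaternary

A: 2468 Ma lies in 2500–2300 Ma, so Siderian.
B: 1298 Ma lies in 1400–1200 Ma, so Ectasian.
C: 160.3 Ma lies in 201.4–145 Ma, so Jurassic.
D: 1.44 Ma lies in 2.58–0 Ma, so Quaternary.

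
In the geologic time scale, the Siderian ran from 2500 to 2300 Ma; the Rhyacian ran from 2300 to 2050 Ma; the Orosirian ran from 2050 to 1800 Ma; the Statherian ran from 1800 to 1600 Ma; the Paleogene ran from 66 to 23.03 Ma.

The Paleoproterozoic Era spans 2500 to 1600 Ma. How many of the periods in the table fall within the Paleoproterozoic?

Periods inside 2500–1600 Ma: Siderian, Rhyacian, Orosirian, Statherian — 4 in total.

4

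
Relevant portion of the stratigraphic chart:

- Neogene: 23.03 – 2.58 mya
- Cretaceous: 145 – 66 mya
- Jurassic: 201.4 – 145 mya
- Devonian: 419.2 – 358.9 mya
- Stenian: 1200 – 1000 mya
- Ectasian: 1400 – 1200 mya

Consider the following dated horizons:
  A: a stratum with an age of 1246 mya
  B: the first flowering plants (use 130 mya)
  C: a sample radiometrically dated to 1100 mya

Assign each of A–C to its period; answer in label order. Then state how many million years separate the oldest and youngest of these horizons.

A — Ectasian; B — Cretaceous; C — Stenian; span 1116 million years

Match each age against the start–end ranges in the excerpt: A = 1246 Ma → Ectasian (1400–1200); B = 130 Ma → Cretaceous (145–66); C = 1100 Ma → Stenian (1200–1000).
The largest age is 1246 Ma and the smallest is 130 Ma; their difference is 1116 Myr.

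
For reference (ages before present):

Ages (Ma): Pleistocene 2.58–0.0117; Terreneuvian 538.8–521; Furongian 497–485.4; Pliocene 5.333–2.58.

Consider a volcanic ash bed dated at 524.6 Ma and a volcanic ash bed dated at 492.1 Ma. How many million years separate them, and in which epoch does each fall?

Elapsed time: 524.6 − 492.1 = 32.5 Myr.
524.6 Ma lies within 538.8–521 Ma: Terreneuvian.
492.1 Ma lies within 497–485.4 Ma: Furongian.

32.5 million years apart; the first in the Terreneuvian, the second in the Furongian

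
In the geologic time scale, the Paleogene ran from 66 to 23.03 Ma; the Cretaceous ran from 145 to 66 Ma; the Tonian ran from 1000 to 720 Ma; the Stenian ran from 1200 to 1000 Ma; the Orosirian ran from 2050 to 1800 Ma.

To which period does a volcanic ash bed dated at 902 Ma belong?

902 Ma lies between 1000 and 720 Ma, so it falls in the Tonian.

Tonian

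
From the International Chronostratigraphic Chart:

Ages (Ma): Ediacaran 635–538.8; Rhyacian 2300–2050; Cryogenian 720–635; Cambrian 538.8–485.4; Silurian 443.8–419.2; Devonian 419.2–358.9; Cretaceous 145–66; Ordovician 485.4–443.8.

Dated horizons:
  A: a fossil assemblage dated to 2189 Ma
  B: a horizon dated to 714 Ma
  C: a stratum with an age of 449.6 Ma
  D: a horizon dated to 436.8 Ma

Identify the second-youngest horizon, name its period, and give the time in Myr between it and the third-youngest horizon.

Sorted youngest-first by Ma: D (436.8), C (449.6), B (714), A (2189).
The second youngest is C at 449.6 Ma, which lies in 485.4–443.8 Ma: the Ordovician.
The third youngest is B at 714 Ma; separation = |449.6 − 714| = 264.4 Myr.

C, in the Ordovician; 264.4 million years to B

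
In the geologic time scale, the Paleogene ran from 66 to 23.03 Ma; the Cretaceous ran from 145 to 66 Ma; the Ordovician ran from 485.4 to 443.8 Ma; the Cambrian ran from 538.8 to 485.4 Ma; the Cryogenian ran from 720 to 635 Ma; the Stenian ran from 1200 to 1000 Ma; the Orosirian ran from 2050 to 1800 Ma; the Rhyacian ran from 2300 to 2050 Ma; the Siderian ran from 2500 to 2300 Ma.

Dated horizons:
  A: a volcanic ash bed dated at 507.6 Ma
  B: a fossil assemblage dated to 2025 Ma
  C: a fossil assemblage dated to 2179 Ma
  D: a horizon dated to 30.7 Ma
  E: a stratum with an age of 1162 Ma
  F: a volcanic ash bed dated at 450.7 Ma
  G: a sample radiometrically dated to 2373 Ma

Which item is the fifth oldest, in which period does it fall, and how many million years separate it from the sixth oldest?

A, in the Cambrian; 56.9 million years to F

Sorted oldest-first by Ma: G (2373), C (2179), B (2025), E (1162), A (507.6), F (450.7), D (30.7).
The fifth oldest is A at 507.6 Ma, which lies in 538.8–485.4 Ma: the Cambrian.
The sixth oldest is F at 450.7 Ma; separation = |507.6 − 450.7| = 56.9 Myr.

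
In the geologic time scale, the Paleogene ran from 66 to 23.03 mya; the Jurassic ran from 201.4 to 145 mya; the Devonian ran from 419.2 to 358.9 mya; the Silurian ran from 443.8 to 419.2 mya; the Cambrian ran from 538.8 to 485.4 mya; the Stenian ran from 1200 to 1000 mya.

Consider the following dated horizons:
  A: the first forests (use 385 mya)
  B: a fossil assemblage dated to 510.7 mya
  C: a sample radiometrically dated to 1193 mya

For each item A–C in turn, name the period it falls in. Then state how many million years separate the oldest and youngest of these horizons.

Match each age against the start–end ranges in the excerpt: A = 385 Ma → Devonian (419.2–358.9); B = 510.7 Ma → Cambrian (538.8–485.4); C = 1193 Ma → Stenian (1200–1000).
The largest age is 1193 Ma and the smallest is 385 Ma; their difference is 808 Myr.

A — Devonian; B — Cambrian; C — Stenian; span 808 million years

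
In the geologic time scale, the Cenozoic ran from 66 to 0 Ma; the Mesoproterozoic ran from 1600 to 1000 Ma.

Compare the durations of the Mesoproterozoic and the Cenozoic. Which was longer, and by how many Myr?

Mesoproterozoic, by 534 million years

Mesoproterozoic: 1600 − 1000 = 600 Myr.
Cenozoic: 66 − 0 = 66 Myr.
Difference: 600 − 66 = 534 Myr, so the Mesoproterozoic was longer.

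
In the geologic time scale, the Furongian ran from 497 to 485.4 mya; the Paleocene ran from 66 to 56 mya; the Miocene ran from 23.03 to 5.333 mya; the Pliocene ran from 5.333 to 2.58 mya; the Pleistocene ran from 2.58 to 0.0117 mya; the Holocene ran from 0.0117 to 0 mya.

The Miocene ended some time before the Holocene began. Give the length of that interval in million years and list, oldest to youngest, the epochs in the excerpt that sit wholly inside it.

5.3213 million years; Pliocene, Pleistocene

The Miocene closes at 5.333 Ma and the Holocene opens at 0.0117 Ma, so the interval is 5.333 − 0.0117 = 5.3213 Myr.
An epoch fits inside if it starts at or after 5.333 Ma and ends at or before 0.0117 Ma; oldest first that gives Pliocene, Pleistocene.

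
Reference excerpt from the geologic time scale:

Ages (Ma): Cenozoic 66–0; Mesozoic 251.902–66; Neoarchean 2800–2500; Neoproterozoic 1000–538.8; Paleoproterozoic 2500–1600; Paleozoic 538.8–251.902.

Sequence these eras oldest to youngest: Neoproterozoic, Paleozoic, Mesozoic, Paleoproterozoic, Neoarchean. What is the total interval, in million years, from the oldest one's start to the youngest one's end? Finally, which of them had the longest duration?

Neoarchean, Paleoproterozoic, Neoproterozoic, Paleozoic, Mesozoic; total span 2734 Myr; longest is Paleoproterozoic

Start ages (Ma): Neoarchean 2800, Paleoproterozoic 2500, Neoproterozoic 1000, Paleozoic 538.8, Mesozoic 251.902.
Ordered oldest to youngest: Neoarchean, Paleoproterozoic, Neoproterozoic, Paleozoic, Mesozoic.
Span = 2800 − 66 = 2734 Myr.
Durations: Mesozoic 185.902, Neoarchean 300, Neoproterozoic 461.2, Paleozoic 286.898, Paleoproterozoic 900 → longest is Paleoproterozoic (900 Myr).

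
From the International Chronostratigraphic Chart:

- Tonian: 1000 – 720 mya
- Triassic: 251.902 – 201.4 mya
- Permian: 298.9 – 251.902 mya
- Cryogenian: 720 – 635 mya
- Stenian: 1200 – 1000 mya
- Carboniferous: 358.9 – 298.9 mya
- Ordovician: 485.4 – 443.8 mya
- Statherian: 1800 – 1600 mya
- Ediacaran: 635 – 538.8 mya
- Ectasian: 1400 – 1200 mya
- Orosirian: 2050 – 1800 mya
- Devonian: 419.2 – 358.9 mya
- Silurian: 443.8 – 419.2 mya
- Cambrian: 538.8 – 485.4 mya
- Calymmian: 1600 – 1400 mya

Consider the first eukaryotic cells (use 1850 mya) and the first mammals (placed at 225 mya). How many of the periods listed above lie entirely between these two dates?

13

1850 Ma sits inside the Orosirian (2050–1800) and 225 Ma inside the Triassic (251.902–201.4); neither of those is wholly between the two dates.
The listed periods lying completely between them are Statherian, Calymmian, Ectasian, Stenian, Tonian, Cryogenian, Ediacaran, Cambrian, Ordovician, Silurian, Devonian, Carboniferous, Permian — 13 in all.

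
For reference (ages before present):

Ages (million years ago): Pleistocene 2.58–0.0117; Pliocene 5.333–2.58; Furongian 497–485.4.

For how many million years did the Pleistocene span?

2.5683 million years

2.58 − 0.0117 = 2.5683 million years.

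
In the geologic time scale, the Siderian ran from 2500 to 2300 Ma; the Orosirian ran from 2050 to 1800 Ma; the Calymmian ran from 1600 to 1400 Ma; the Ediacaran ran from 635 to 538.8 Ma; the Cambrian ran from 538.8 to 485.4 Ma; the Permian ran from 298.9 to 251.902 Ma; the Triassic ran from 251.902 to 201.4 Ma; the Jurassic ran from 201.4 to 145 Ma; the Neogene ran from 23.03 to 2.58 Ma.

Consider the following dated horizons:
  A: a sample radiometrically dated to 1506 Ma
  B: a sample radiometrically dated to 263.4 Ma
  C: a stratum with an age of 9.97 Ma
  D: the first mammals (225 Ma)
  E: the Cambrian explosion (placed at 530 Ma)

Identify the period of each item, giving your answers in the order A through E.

A — Calymmian; B — Permian; C — Neogene; D — Triassic; E — Cambrian

A: 1506 Ma lies in 1600–1400 Ma, so Calymmian.
B: 263.4 Ma lies in 298.9–251.902 Ma, so Permian.
C: 9.97 Ma lies in 23.03–2.58 Ma, so Neogene.
D: 225 Ma lies in 251.902–201.4 Ma, so Triassic.
E: 530 Ma lies in 538.8–485.4 Ma, so Cambrian.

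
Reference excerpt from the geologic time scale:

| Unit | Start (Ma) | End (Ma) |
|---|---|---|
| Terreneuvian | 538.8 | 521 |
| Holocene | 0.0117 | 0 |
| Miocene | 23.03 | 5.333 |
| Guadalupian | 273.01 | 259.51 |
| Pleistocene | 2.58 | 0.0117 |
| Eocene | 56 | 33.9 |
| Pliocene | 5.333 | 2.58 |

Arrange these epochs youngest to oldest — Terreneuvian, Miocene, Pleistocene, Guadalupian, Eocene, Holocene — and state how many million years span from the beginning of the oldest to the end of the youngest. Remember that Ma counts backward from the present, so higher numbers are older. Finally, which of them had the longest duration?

Holocene → Pleistocene → Miocene → Eocene → Guadalupian → Terreneuvian; total span 538.8 Myr; longest is Eocene

From the excerpt: Terreneuvian 538.8–521; Miocene 23.03–5.333; Pleistocene 2.58–0.0117; Guadalupian 273.01–259.51; Eocene 56–33.9; Holocene 0.0117–0 (Ma).
Larger Ma is earlier, so the oldest is Terreneuvian and the youngest is Holocene; youngest to oldest: Holocene, Pleistocene, Miocene, Eocene, Guadalupian, Terreneuvian.
Oldest start 538.8 minus youngest end 0 gives 538.8 Myr overall.
Individual lengths (start − end): Eocene 22.1; Miocene 17.697; Holocene 0.0117; Guadalupian 13.5; Terreneuvian 17.8; Pleistocene 2.5683. The largest is Eocene at 22.1 Myr.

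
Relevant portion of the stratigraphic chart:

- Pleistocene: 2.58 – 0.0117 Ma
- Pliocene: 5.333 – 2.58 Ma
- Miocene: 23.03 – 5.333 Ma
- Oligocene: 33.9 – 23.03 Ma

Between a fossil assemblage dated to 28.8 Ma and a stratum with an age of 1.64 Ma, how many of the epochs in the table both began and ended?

2

The older date is 28.8 Ma and the younger is 1.64 Ma.
Epochs with start < 28.8 and end > 1.64 Ma: Miocene (23.03–5.333), Pliocene (5.333–2.58).
That is 2 complete epochs.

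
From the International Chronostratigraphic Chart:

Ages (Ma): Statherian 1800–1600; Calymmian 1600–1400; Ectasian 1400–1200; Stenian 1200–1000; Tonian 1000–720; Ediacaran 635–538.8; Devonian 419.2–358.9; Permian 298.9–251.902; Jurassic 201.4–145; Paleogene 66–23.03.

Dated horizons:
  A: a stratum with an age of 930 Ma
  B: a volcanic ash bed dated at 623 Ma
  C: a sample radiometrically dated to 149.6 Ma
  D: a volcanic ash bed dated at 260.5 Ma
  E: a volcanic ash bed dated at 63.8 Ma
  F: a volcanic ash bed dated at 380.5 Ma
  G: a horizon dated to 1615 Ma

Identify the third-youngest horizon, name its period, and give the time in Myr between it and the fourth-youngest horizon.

Sorted youngest-first by Ma: E (63.8), C (149.6), D (260.5), F (380.5), B (623), A (930), G (1615).
The third youngest is D at 260.5 Ma, which lies in 298.9–251.902 Ma: the Permian.
The fourth youngest is F at 380.5 Ma; separation = |260.5 − 380.5| = 120 Myr.

D, in the Permian; 120 million years to F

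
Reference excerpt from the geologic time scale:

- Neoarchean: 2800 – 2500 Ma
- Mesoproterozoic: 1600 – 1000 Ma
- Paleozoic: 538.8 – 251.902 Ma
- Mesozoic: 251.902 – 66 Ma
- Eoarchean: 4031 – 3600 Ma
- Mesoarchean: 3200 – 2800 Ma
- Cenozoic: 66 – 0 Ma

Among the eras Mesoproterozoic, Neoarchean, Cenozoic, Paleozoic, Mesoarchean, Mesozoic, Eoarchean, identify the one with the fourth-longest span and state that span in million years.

Neoarchean, 300 million years

Durations: Mesoproterozoic 600; Neoarchean 300; Cenozoic 66; Paleozoic 286.898; Mesoarchean 400; Mesozoic 185.902; Eoarchean 431 Myr.
Sorted longest-first: Mesoproterozoic (600), Eoarchean (431), Mesoarchean (400), Neoarchean (300), Paleozoic (286.898), Mesozoic (185.902), Cenozoic (66).
The fourth longest is Neoarchean at 300 Myr.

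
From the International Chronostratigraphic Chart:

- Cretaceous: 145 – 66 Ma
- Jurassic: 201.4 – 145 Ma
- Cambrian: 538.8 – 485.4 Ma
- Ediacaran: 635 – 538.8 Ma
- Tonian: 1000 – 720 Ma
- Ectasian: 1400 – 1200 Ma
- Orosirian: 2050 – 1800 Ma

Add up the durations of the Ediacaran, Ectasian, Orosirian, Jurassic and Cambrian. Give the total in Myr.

Each duration: Ediacaran = 96.2; Ectasian = 200; Orosirian = 250; Jurassic = 56.4; Cambrian = 53.4.
Sum: 96.2 + 200 + 250 + 56.4 + 53.4 = 656 Myr.

656 million years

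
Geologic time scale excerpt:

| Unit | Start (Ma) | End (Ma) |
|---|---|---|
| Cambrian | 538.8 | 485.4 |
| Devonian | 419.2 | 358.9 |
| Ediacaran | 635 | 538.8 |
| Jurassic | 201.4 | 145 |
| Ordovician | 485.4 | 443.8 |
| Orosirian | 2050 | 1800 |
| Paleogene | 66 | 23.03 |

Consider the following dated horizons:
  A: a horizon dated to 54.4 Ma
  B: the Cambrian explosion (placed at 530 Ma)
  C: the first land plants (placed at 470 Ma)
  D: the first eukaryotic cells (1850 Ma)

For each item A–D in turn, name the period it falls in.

A — Paleogene; B — Cambrian; C — Ordovician; D — Orosirian

Match each age against the start–end ranges in the excerpt: A = 54.4 Ma → Paleogene (66–23.03); B = 530 Ma → Cambrian (538.8–485.4); C = 470 Ma → Ordovician (485.4–443.8); D = 1850 Ma → Orosirian (2050–1800).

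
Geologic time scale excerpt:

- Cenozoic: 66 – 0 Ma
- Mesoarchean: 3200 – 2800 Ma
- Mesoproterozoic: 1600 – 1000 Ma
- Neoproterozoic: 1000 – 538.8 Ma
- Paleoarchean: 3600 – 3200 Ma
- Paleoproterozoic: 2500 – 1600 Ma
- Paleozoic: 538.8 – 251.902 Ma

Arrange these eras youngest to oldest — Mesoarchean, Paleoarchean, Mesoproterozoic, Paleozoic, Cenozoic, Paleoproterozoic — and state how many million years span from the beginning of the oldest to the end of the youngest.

From the excerpt: Mesoarchean 3200–2800; Paleoarchean 3600–3200; Mesoproterozoic 1600–1000; Paleozoic 538.8–251.902; Cenozoic 66–0; Paleoproterozoic 2500–1600 (Ma).
Larger Ma is earlier, so the oldest is Paleoarchean and the youngest is Cenozoic; youngest to oldest: Cenozoic, Paleozoic, Mesoproterozoic, Paleoproterozoic, Mesoarchean, Paleoarchean.
Oldest start 3600 minus youngest end 0 gives 3600 Myr overall.

Cenozoic, Paleozoic, Mesoproterozoic, Paleoproterozoic, Mesoarchean, Paleoarchean; total span 3600 Myr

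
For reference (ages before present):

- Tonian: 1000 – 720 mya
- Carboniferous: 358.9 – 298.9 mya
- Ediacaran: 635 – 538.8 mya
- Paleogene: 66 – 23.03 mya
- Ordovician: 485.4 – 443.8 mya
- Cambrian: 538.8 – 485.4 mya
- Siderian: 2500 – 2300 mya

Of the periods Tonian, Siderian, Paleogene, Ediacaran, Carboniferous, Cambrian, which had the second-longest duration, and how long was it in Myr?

Siderian, 200 million years

Durations: Tonian 280; Siderian 200; Paleogene 42.97; Ediacaran 96.2; Carboniferous 60; Cambrian 53.4 Myr.
Sorted longest-first: Tonian (280), Siderian (200), Ediacaran (96.2), Carboniferous (60), Cambrian (53.4), Paleogene (42.97).
The second longest is Siderian at 200 Myr.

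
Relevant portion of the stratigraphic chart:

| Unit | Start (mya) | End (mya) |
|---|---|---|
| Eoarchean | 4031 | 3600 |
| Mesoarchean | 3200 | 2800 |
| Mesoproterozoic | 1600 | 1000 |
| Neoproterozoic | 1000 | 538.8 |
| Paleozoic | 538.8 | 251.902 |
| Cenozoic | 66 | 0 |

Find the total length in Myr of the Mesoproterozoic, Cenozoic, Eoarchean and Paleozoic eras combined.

Duration is start − end for each: (1600 − 1000) + (66 − 0) + (4031 − 3600) + (538.8 − 251.902).
That is 600 + 66 + 431 + 286.898, which totals 1383.898 million years.

1383.898 million years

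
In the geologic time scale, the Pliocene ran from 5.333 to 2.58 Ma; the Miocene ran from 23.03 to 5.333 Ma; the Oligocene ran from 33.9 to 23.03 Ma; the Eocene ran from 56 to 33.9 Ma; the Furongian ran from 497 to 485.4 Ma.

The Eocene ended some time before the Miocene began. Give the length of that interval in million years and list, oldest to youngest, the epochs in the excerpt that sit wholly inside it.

The Eocene closes at 33.9 Ma and the Miocene opens at 23.03 Ma, so the interval is 33.9 − 23.03 = 10.87 Myr.
An epoch fits inside if it starts at or after 33.9 Ma and ends at or before 23.03 Ma; oldest first that gives Oligocene.

10.87 million years; Oligocene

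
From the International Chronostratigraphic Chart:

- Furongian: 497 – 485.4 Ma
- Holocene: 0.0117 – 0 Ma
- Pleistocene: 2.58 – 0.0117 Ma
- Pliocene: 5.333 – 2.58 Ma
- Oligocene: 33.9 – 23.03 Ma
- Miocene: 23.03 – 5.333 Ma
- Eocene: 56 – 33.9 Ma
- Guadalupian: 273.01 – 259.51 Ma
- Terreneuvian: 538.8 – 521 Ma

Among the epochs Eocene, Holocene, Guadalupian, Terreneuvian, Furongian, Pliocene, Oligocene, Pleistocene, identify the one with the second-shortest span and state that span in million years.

Durations: Eocene 22.1; Holocene 0.0117; Guadalupian 13.5; Terreneuvian 17.8; Furongian 11.6; Pliocene 2.753; Oligocene 10.87; Pleistocene 2.5683 Myr.
Sorted shortest-first: Holocene (0.0117), Pleistocene (2.5683), Pliocene (2.753), Oligocene (10.87), Furongian (11.6), Guadalupian (13.5), Terreneuvian (17.8), Eocene (22.1).
The second shortest is Pleistocene at 2.5683 Myr.

Pleistocene, 2.5683 million years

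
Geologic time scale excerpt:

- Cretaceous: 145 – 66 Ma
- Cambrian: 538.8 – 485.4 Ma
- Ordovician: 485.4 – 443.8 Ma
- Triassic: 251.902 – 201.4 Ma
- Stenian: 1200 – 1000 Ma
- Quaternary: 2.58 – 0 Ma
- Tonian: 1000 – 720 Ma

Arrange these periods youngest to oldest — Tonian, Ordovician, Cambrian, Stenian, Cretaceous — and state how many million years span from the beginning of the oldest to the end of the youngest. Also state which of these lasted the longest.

From the excerpt: Tonian 1000–720; Ordovician 485.4–443.8; Cambrian 538.8–485.4; Stenian 1200–1000; Cretaceous 145–66 (Ma).
Larger Ma is earlier, so the oldest is Stenian and the youngest is Cretaceous; youngest to oldest: Cretaceous, Ordovician, Cambrian, Tonian, Stenian.
Oldest start 1200 minus youngest end 66 gives 1134 Myr overall.
Individual lengths (start − end): Cambrian 53.4; Ordovician 41.6; Cretaceous 79; Tonian 280; Stenian 200. The largest is Tonian at 280 Myr.

Cretaceous, Ordovician, Cambrian, Tonian, Stenian; total span 1134 Myr; longest is Tonian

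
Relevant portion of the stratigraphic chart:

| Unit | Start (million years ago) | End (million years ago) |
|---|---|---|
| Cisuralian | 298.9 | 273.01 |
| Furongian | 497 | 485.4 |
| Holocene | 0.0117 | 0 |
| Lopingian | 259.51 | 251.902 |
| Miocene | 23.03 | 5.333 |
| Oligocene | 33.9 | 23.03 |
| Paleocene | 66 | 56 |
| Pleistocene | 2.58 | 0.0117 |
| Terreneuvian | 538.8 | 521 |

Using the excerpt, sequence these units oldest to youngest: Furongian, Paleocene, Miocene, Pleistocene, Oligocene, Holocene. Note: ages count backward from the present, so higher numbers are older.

Furongian → Paleocene → Oligocene → Miocene → Pleistocene → Holocene

Sorting by start age (descending Ma, since larger Ma = older): Furongian began 497, Paleocene began 66, Oligocene began 33.9, Miocene began 23.03, Pleistocene began 2.58, Holocene began 0.0117.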